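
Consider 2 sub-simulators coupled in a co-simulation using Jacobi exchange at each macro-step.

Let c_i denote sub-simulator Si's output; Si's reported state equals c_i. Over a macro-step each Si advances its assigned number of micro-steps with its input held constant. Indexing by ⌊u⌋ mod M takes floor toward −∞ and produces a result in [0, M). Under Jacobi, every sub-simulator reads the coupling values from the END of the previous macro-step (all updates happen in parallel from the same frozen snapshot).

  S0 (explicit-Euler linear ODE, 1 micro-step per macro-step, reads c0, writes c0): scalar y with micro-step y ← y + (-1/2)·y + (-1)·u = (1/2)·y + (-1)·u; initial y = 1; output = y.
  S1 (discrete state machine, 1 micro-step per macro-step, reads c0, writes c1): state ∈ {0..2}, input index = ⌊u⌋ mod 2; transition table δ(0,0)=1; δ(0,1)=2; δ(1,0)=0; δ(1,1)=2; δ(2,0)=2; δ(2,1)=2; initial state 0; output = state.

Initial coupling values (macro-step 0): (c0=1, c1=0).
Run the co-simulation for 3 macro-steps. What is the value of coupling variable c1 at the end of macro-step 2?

macro 1: S0 reads c0=1 → after 1×micro: -1/2; S1 reads c0=1 → after 1×micro: 2 ⇒ (c0=-1/2, c1=2)
macro 2: S0 reads c0=-1/2 → after 1×micro: 1/4; S1 reads c0=-1/2 → after 1×micro: 2 ⇒ (c0=1/4, c1=2)
macro 3: S0 reads c0=1/4 → after 1×micro: -1/8; S1 reads c0=1/4 → after 1×micro: 2 ⇒ (c0=-1/8, c1=2)

c1 at macro-step 2 = 2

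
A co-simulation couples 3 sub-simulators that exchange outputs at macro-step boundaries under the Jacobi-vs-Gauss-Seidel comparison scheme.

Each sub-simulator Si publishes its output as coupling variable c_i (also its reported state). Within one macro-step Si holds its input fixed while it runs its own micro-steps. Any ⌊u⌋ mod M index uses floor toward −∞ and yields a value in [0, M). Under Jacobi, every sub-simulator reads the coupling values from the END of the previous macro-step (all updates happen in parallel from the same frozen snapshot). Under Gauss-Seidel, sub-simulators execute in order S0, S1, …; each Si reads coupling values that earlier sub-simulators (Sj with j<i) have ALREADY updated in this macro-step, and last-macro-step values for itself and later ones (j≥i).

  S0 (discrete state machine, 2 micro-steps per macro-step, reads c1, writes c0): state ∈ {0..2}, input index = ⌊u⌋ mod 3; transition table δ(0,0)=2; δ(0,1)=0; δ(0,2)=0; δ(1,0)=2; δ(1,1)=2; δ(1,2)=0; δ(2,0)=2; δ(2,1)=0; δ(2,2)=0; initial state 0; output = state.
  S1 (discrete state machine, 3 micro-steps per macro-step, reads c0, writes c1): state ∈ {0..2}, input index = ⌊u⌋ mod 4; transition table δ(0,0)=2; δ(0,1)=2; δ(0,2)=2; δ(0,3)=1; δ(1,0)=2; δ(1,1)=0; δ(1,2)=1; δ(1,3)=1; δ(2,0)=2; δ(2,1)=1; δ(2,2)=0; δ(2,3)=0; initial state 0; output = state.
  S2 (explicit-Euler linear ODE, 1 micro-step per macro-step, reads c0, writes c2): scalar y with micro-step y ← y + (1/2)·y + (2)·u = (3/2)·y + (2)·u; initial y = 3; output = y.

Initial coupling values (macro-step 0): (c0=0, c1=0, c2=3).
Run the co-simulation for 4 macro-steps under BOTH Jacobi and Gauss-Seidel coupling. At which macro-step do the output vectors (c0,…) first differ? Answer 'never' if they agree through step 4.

[Jacobi] macro 1: S0 reads c1=0 → after 2×micro: 2; S1 reads c0=0 → after 3×micro: 2; S2 reads c0=0 → after 1×micro: 9/2 ⇒ (c0=2, c1=2, c2=9/2)
[Jacobi] macro 2: S0 reads c1=2 → after 2×micro: 0; S1 reads c0=2 → after 3×micro: 0; S2 reads c0=2 → after 1×micro: 43/4 ⇒ (c0=0, c1=0, c2=43/4)
[Jacobi] macro 3: S0 reads c1=0 → after 2×micro: 2; S1 reads c0=0 → after 3×micro: 2; S2 reads c0=0 → after 1×micro: 129/8 ⇒ (c0=2, c1=2, c2=129/8)
[Jacobi] macro 4: S0 reads c1=2 → after 2×micro: 0; S1 reads c0=2 → after 3×micro: 0; S2 reads c0=2 → after 1×micro: 451/16 ⇒ (c0=0, c1=0, c2=451/16)
[Gauss-Seidel] macro 1: S0 reads c1=0 → after 2×micro: 2; S1 reads c0=2 → after 3×micro: 2; S2 reads c0=2 → after 1×micro: 17/2 ⇒ (c0=2, c1=2, c2=17/2)
[Gauss-Seidel] macro 2: S0 reads c1=2 → after 2×micro: 0; S1 reads c0=0 → after 3×micro: 2; S2 reads c0=0 → after 1×micro: 51/4 ⇒ (c0=0, c1=2, c2=51/4)
[Gauss-Seidel] macro 3: S0 reads c1=2 → after 2×micro: 0; S1 reads c0=0 → after 3×micro: 2; S2 reads c0=0 → after 1×micro: 153/8 ⇒ (c0=0, c1=2, c2=153/8)
[Gauss-Seidel] macro 4: S0 reads c1=2 → after 2×micro: 0; S1 reads c0=0 → after 3×micro: 2; S2 reads c0=0 → after 1×micro: 459/16 ⇒ (c0=0, c1=2, c2=459/16)

first divergence at macro-step: 1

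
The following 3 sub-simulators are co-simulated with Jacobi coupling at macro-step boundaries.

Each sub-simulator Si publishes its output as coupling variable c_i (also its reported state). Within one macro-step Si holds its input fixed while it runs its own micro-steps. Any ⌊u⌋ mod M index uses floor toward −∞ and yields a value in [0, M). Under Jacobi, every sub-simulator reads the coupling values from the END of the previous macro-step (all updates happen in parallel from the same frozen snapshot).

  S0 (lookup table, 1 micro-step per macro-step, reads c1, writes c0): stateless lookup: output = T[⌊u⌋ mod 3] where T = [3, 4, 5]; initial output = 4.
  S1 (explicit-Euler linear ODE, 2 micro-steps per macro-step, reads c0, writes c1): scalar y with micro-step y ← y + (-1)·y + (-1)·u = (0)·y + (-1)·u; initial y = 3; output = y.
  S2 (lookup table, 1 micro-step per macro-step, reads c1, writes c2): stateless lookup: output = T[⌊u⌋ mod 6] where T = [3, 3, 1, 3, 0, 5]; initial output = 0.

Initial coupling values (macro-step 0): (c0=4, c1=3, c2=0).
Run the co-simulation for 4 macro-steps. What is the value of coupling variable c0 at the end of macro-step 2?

c0 at macro-step 2 = 5

macro 1: S0 reads c1=3 → after 1×micro: 3; S1 reads c0=4 → after 2×micro: -4; S2 reads c1=3 → after 1×micro: 3 ⇒ (c0=3, c1=-4, c2=3)
macro 2: S0 reads c1=-4 → after 1×micro: 5; S1 reads c0=3 → after 2×micro: -3; S2 reads c1=-4 → after 1×micro: 1 ⇒ (c0=5, c1=-3, c2=1)
macro 3: S0 reads c1=-3 → after 1×micro: 3; S1 reads c0=5 → after 2×micro: -5; S2 reads c1=-3 → after 1×micro: 3 ⇒ (c0=3, c1=-5, c2=3)
macro 4: S0 reads c1=-5 → after 1×micro: 4; S1 reads c0=3 → after 2×micro: -3; S2 reads c1=-5 → after 1×micro: 3 ⇒ (c0=4, c1=-3, c2=3)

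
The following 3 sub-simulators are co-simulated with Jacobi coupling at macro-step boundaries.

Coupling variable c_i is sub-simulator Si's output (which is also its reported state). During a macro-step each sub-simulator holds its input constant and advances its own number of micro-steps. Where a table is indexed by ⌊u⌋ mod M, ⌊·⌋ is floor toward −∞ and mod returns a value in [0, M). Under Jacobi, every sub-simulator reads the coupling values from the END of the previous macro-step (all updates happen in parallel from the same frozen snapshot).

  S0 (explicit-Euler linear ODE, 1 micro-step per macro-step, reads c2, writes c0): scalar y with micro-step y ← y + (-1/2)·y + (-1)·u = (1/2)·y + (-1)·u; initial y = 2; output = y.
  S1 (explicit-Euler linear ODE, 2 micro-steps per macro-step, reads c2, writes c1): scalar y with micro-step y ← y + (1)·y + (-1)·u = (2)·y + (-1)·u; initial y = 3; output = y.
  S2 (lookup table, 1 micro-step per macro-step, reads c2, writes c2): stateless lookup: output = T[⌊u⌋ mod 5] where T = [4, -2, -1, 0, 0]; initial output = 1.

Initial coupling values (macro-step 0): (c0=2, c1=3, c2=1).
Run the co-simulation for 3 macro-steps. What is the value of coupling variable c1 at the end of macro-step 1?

macro 1: S0 reads c2=1 → after 1×micro: 0; S1 reads c2=1 → after 2×micro: 9; S2 reads c2=1 → after 1×micro: -2 ⇒ (c0=0, c1=9, c2=-2)
macro 2: S0 reads c2=-2 → after 1×micro: 2; S1 reads c2=-2 → after 2×micro: 42; S2 reads c2=-2 → after 1×micro: 0 ⇒ (c0=2, c1=42, c2=0)
macro 3: S0 reads c2=0 → after 1×micro: 1; S1 reads c2=0 → after 2×micro: 168; S2 reads c2=0 → after 1×micro: 4 ⇒ (c0=1, c1=168, c2=4)

c1 at macro-step 1 = 9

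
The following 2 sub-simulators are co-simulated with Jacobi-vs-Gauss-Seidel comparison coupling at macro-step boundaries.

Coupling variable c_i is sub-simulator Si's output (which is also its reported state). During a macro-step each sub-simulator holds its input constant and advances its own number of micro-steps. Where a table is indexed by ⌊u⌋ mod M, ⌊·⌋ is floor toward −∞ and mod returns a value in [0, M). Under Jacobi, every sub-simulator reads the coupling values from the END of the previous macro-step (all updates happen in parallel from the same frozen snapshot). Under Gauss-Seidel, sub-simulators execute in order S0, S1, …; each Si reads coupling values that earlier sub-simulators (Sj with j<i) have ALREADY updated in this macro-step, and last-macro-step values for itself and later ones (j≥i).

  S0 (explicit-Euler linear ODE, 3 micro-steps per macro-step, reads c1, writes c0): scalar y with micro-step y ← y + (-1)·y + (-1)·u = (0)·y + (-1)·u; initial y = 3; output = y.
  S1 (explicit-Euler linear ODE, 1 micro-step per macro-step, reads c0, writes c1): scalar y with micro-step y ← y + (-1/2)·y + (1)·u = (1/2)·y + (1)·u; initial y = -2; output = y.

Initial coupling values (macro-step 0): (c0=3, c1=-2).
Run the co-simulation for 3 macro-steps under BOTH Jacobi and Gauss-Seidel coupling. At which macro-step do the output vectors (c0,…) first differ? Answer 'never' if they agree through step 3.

[Jacobi] macro 1: S0 reads c1=-2 → after 3×micro: 2; S1 reads c0=3 → after 1×micro: 2 ⇒ (c0=2, c1=2)
[Jacobi] macro 2: S0 reads c1=2 → after 3×micro: -2; S1 reads c0=2 → after 1×micro: 3 ⇒ (c0=-2, c1=3)
[Jacobi] macro 3: S0 reads c1=3 → after 3×micro: -3; S1 reads c0=-2 → after 1×micro: -1/2 ⇒ (c0=-3, c1=-1/2)
[Gauss-Seidel] macro 1: S0 reads c1=-2 → after 3×micro: 2; S1 reads c0=2 → after 1×micro: 1 ⇒ (c0=2, c1=1)
[Gauss-Seidel] macro 2: S0 reads c1=1 → after 3×micro: -1; S1 reads c0=-1 → after 1×micro: -1/2 ⇒ (c0=-1, c1=-1/2)
[Gauss-Seidel] macro 3: S0 reads c1=-1/2 → after 3×micro: 1/2; S1 reads c0=1/2 → after 1×micro: 1/4 ⇒ (c0=1/2, c1=1/4)

first divergence at macro-step: 1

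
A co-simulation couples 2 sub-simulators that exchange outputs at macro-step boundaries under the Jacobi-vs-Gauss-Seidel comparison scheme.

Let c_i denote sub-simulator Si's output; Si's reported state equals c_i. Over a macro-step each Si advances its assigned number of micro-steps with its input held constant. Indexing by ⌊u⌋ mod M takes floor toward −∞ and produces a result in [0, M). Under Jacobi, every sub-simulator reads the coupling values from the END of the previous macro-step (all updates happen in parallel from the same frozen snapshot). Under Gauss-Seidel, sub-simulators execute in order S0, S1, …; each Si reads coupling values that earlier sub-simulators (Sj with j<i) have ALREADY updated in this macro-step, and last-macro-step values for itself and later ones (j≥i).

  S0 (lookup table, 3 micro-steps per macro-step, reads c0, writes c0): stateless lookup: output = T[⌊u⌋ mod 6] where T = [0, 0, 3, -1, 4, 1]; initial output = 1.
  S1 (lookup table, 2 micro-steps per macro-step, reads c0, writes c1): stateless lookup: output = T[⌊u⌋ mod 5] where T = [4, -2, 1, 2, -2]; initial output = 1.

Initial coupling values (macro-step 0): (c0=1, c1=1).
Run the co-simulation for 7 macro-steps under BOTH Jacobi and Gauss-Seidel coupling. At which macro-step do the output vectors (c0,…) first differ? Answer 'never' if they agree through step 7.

first divergence at macro-step: 1

[Jacobi] macro 1: S0 reads c0=1 → after 3×micro: 0; S1 reads c0=1 → after 2×micro: -2 ⇒ (c0=0, c1=-2)
[Jacobi] macro 2: S0 reads c0=0 → after 3×micro: 0; S1 reads c0=0 → after 2×micro: 4 ⇒ (c0=0, c1=4)
[Jacobi] macro 3: S0 reads c0=0 → after 3×micro: 0; S1 reads c0=0 → after 2×micro: 4 ⇒ (c0=0, c1=4)
[Jacobi] macro 4: S0 reads c0=0 → after 3×micro: 0; S1 reads c0=0 → after 2×micro: 4 ⇒ (c0=0, c1=4)
[Jacobi] macro 5: S0 reads c0=0 → after 3×micro: 0; S1 reads c0=0 → after 2×micro: 4 ⇒ (c0=0, c1=4)
[Jacobi] macro 6: S0 reads c0=0 → after 3×micro: 0; S1 reads c0=0 → after 2×micro: 4 ⇒ (c0=0, c1=4)
[Jacobi] macro 7: S0 reads c0=0 → after 3×micro: 0; S1 reads c0=0 → after 2×micro: 4 ⇒ (c0=0, c1=4)
[Gauss-Seidel] macro 1: S0 reads c0=1 → after 3×micro: 0; S1 reads c0=0 → after 2×micro: 4 ⇒ (c0=0, c1=4)
[Gauss-Seidel] macro 2: S0 reads c0=0 → after 3×micro: 0; S1 reads c0=0 → after 2×micro: 4 ⇒ (c0=0, c1=4)
[Gauss-Seidel] macro 3: S0 reads c0=0 → after 3×micro: 0; S1 reads c0=0 → after 2×micro: 4 ⇒ (c0=0, c1=4)
[Gauss-Seidel] macro 4: S0 reads c0=0 → after 3×micro: 0; S1 reads c0=0 → after 2×micro: 4 ⇒ (c0=0, c1=4)
[Gauss-Seidel] macro 5: S0 reads c0=0 → after 3×micro: 0; S1 reads c0=0 → after 2×micro: 4 ⇒ (c0=0, c1=4)
[Gauss-Seidel] macro 6: S0 reads c0=0 → after 3×micro: 0; S1 reads c0=0 → after 2×micro: 4 ⇒ (c0=0, c1=4)
[Gauss-Seidel] macro 7: S0 reads c0=0 → after 3×micro: 0; S1 reads c0=0 → after 2×micro: 4 ⇒ (c0=0, c1=4)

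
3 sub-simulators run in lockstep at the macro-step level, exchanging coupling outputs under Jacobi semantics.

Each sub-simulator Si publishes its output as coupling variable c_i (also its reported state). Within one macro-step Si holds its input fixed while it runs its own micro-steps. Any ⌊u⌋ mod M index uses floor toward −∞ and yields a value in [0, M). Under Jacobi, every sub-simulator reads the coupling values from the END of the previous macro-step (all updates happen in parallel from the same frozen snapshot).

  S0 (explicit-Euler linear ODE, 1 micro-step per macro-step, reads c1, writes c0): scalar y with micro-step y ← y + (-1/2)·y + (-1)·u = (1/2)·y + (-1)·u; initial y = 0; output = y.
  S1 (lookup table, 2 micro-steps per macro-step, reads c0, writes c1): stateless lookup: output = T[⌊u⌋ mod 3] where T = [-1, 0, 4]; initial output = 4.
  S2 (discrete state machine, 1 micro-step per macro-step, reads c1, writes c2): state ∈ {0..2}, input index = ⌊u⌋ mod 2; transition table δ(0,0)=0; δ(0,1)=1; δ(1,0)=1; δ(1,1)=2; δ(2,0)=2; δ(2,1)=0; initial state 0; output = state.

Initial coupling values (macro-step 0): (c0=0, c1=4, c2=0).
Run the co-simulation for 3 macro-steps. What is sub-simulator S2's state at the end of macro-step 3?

S2 state at macro-step 3 = 1

macro 1: S0 reads c1=4 → after 1×micro: -4; S1 reads c0=0 → after 2×micro: -1; S2 reads c1=4 → after 1×micro: 0 ⇒ (c0=-4, c1=-1, c2=0)
macro 2: S0 reads c1=-1 → after 1×micro: -1; S1 reads c0=-4 → after 2×micro: 4; S2 reads c1=-1 → after 1×micro: 1 ⇒ (c0=-1, c1=4, c2=1)
macro 3: S0 reads c1=4 → after 1×micro: -9/2; S1 reads c0=-1 → after 2×micro: 4; S2 reads c1=4 → after 1×micro: 1 ⇒ (c0=-9/2, c1=4, c2=1)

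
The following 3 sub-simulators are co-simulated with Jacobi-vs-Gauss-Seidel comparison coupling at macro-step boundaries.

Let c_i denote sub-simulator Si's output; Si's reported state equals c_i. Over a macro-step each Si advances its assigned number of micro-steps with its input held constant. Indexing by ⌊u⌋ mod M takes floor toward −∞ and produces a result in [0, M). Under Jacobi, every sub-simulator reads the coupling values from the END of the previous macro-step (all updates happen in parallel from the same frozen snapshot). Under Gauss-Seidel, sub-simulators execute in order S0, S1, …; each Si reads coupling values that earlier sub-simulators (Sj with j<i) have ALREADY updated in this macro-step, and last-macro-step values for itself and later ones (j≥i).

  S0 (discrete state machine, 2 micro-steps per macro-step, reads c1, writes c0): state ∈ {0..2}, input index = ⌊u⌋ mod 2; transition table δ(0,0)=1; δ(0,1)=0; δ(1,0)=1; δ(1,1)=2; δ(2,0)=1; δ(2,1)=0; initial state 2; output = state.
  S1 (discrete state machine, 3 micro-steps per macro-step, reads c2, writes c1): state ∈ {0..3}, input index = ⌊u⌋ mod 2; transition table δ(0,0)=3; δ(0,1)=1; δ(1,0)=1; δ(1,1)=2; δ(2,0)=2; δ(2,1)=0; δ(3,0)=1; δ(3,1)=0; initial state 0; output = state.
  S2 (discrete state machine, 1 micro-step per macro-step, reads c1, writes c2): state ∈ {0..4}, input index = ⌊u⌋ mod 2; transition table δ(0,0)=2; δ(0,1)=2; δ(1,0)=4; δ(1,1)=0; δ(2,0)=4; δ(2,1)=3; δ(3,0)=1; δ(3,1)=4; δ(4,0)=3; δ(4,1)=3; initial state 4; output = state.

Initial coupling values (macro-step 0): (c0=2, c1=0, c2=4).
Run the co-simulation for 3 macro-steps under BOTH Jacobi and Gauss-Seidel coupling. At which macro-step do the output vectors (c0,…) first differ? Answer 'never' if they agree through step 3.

first divergence at macro-step: never

[Jacobi] macro 1: S0 reads c1=0 → after 2×micro: 1; S1 reads c2=4 → after 3×micro: 1; S2 reads c1=0 → after 1×micro: 3 ⇒ (c0=1, c1=1, c2=3)
[Jacobi] macro 2: S0 reads c1=1 → after 2×micro: 0; S1 reads c2=3 → after 3×micro: 1; S2 reads c1=1 → after 1×micro: 4 ⇒ (c0=0, c1=1, c2=4)
[Jacobi] macro 3: S0 reads c1=1 → after 2×micro: 0; S1 reads c2=4 → after 3×micro: 1; S2 reads c1=1 → after 1×micro: 3 ⇒ (c0=0, c1=1, c2=3)
[Gauss-Seidel] macro 1: S0 reads c1=0 → after 2×micro: 1; S1 reads c2=4 → after 3×micro: 1; S2 reads c1=1 → after 1×micro: 3 ⇒ (c0=1, c1=1, c2=3)
[Gauss-Seidel] macro 2: S0 reads c1=1 → after 2×micro: 0; S1 reads c2=3 → after 3×micro: 1; S2 reads c1=1 → after 1×micro: 4 ⇒ (c0=0, c1=1, c2=4)
[Gauss-Seidel] macro 3: S0 reads c1=1 → after 2×micro: 0; S1 reads c2=4 → after 3×micro: 1; S2 reads c1=1 → after 1×micro: 3 ⇒ (c0=0, c1=1, c2=3)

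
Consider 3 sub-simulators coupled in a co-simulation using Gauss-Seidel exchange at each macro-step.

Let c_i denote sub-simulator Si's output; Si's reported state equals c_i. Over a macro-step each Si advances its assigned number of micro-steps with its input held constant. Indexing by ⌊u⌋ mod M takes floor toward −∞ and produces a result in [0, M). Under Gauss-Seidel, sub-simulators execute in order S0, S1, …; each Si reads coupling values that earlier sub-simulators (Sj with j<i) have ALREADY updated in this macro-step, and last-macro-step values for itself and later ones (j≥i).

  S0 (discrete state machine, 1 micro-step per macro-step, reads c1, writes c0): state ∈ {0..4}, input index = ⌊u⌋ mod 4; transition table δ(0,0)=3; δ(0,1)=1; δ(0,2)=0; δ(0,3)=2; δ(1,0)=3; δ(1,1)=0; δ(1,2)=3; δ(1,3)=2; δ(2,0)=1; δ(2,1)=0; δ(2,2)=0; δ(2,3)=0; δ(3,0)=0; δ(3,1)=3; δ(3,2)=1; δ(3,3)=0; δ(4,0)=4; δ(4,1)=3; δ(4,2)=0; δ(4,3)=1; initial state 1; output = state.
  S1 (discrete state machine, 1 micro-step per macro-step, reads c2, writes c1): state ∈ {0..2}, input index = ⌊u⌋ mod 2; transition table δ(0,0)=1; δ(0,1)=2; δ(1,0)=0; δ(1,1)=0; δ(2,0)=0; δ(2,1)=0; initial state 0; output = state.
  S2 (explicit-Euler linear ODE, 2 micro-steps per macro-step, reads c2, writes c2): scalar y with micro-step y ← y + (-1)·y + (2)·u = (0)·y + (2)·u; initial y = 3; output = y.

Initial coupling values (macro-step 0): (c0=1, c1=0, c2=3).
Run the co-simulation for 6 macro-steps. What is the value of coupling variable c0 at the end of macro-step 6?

c0 at macro-step 6 = 1

macro 1: S0 reads c1=0 → after 1×micro: 3; S1 reads c2=3 → after 1×micro: 2; S2 reads c2=3 → after 2×micro: 6 ⇒ (c0=3, c1=2, c2=6)
macro 2: S0 reads c1=2 → after 1×micro: 1; S1 reads c2=6 → after 1×micro: 0; S2 reads c2=6 → after 2×micro: 12 ⇒ (c0=1, c1=0, c2=12)
macro 3: S0 reads c1=0 → after 1×micro: 3; S1 reads c2=12 → after 1×micro: 1; S2 reads c2=12 → after 2×micro: 24 ⇒ (c0=3, c1=1, c2=24)
macro 4: S0 reads c1=1 → after 1×micro: 3; S1 reads c2=24 → after 1×micro: 0; S2 reads c2=24 → after 2×micro: 48 ⇒ (c0=3, c1=0, c2=48)
macro 5: S0 reads c1=0 → after 1×micro: 0; S1 reads c2=48 → after 1×micro: 1; S2 reads c2=48 → after 2×micro: 96 ⇒ (c0=0, c1=1, c2=96)
macro 6: S0 reads c1=1 → after 1×micro: 1; S1 reads c2=96 → after 1×micro: 0; S2 reads c2=96 → after 2×micro: 192 ⇒ (c0=1, c1=0, c2=192)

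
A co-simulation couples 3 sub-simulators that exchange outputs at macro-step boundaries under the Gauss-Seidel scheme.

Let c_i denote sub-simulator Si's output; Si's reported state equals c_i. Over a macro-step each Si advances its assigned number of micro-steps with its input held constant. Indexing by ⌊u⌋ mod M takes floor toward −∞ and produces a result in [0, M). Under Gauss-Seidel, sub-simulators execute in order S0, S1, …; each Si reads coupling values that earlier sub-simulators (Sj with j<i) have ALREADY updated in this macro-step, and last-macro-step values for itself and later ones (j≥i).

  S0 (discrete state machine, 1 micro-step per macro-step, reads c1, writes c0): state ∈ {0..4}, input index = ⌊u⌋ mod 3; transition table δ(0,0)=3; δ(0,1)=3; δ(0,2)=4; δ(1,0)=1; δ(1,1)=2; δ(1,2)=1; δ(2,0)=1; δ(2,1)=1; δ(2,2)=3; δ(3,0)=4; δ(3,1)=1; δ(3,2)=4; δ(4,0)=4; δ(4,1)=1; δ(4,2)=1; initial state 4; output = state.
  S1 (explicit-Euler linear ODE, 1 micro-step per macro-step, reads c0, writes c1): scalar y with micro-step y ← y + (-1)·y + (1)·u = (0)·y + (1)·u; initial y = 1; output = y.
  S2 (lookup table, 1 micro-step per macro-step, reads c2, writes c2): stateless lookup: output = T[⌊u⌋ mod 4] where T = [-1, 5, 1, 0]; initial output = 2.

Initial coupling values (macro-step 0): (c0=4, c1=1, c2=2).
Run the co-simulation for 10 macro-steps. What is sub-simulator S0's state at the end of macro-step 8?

macro 1: S0 reads c1=1 → after 1×micro: 1; S1 reads c0=1 → after 1×micro: 1; S2 reads c2=2 → after 1×micro: 1 ⇒ (c0=1, c1=1, c2=1)
macro 2: S0 reads c1=1 → after 1×micro: 2; S1 reads c0=2 → after 1×micro: 2; S2 reads c2=1 → after 1×micro: 5 ⇒ (c0=2, c1=2, c2=5)
macro 3: S0 reads c1=2 → after 1×micro: 3; S1 reads c0=3 → after 1×micro: 3; S2 reads c2=5 → after 1×micro: 5 ⇒ (c0=3, c1=3, c2=5)
macro 4: S0 reads c1=3 → after 1×micro: 4; S1 reads c0=4 → after 1×micro: 4; S2 reads c2=5 → after 1×micro: 5 ⇒ (c0=4, c1=4, c2=5)
macro 5: S0 reads c1=4 → after 1×micro: 1; S1 reads c0=1 → after 1×micro: 1; S2 reads c2=5 → after 1×micro: 5 ⇒ (c0=1, c1=1, c2=5)
macro 6: S0 reads c1=1 → after 1×micro: 2; S1 reads c0=2 → after 1×micro: 2; S2 reads c2=5 → after 1×micro: 5 ⇒ (c0=2, c1=2, c2=5)
macro 7: S0 reads c1=2 → after 1×micro: 3; S1 reads c0=3 → after 1×micro: 3; S2 reads c2=5 → after 1×micro: 5 ⇒ (c0=3, c1=3, c2=5)
macro 8: S0 reads c1=3 → after 1×micro: 4; S1 reads c0=4 → after 1×micro: 4; S2 reads c2=5 → after 1×micro: 5 ⇒ (c0=4, c1=4, c2=5)
macro 9: S0 reads c1=4 → after 1×micro: 1; S1 reads c0=1 → after 1×micro: 1; S2 reads c2=5 → after 1×micro: 5 ⇒ (c0=1, c1=1, c2=5)
macro 10: S0 reads c1=1 → after 1×micro: 2; S1 reads c0=2 → after 1×micro: 2; S2 reads c2=5 → after 1×micro: 5 ⇒ (c0=2, c1=2, c2=5)

S0 state at macro-step 8 = 4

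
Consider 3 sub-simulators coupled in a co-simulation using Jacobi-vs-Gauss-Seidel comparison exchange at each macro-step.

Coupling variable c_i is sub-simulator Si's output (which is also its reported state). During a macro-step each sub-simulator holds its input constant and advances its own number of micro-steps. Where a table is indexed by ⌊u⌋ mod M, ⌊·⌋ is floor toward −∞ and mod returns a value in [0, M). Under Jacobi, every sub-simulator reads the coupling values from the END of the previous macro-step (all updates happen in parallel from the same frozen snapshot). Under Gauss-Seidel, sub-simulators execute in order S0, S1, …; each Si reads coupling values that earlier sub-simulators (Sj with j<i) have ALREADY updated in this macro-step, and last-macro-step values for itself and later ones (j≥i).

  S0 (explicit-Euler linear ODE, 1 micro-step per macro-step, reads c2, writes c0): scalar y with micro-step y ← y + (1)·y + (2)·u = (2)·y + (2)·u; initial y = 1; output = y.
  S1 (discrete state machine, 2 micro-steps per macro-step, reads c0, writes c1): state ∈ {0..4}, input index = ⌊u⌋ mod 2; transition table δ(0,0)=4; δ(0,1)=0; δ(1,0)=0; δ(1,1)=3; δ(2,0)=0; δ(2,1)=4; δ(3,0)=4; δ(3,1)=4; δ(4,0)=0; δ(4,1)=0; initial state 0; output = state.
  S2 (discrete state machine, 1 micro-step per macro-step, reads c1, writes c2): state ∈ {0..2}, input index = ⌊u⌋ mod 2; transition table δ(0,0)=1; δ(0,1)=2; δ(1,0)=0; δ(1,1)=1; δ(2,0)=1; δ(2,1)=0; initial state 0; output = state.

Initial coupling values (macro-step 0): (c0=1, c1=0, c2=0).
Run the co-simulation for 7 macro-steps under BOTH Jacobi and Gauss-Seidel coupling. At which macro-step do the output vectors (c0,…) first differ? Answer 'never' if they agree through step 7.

[Jacobi] macro 1: S0 reads c2=0 → after 1×micro: 2; S1 reads c0=1 → after 2×micro: 0; S2 reads c1=0 → after 1×micro: 1 ⇒ (c0=2, c1=0, c2=1)
[Jacobi] macro 2: S0 reads c2=1 → after 1×micro: 6; S1 reads c0=2 → after 2×micro: 0; S2 reads c1=0 → after 1×micro: 0 ⇒ (c0=6, c1=0, c2=0)
[Jacobi] macro 3: S0 reads c2=0 → after 1×micro: 12; S1 reads c0=6 → after 2×micro: 0; S2 reads c1=0 → after 1×micro: 1 ⇒ (c0=12, c1=0, c2=1)
[Jacobi] macro 4: S0 reads c2=1 → after 1×micro: 26; S1 reads c0=12 → after 2×micro: 0; S2 reads c1=0 → after 1×micro: 0 ⇒ (c0=26, c1=0, c2=0)
[Jacobi] macro 5: S0 reads c2=0 → after 1×micro: 52; S1 reads c0=26 → after 2×micro: 0; S2 reads c1=0 → after 1×micro: 1 ⇒ (c0=52, c1=0, c2=1)
[Jacobi] macro 6: S0 reads c2=1 → after 1×micro: 106; S1 reads c0=52 → after 2×micro: 0; S2 reads c1=0 → after 1×micro: 0 ⇒ (c0=106, c1=0, c2=0)
[Jacobi] macro 7: S0 reads c2=0 → after 1×micro: 212; S1 reads c0=106 → after 2×micro: 0; S2 reads c1=0 → after 1×micro: 1 ⇒ (c0=212, c1=0, c2=1)
[Gauss-Seidel] macro 1: S0 reads c2=0 → after 1×micro: 2; S1 reads c0=2 → after 2×micro: 0; S2 reads c1=0 → after 1×micro: 1 ⇒ (c0=2, c1=0, c2=1)
[Gauss-Seidel] macro 2: S0 reads c2=1 → after 1×micro: 6; S1 reads c0=6 → after 2×micro: 0; S2 reads c1=0 → after 1×micro: 0 ⇒ (c0=6, c1=0, c2=0)
[Gauss-Seidel] macro 3: S0 reads c2=0 → after 1×micro: 12; S1 reads c0=12 → after 2×micro: 0; S2 reads c1=0 → after 1×micro: 1 ⇒ (c0=12, c1=0, c2=1)
[Gauss-Seidel] macro 4: S0 reads c2=1 → after 1×micro: 26; S1 reads c0=26 → after 2×micro: 0; S2 reads c1=0 → after 1×micro: 0 ⇒ (c0=26, c1=0, c2=0)
[Gauss-Seidel] macro 5: S0 reads c2=0 → after 1×micro: 52; S1 reads c0=52 → after 2×micro: 0; S2 reads c1=0 → after 1×micro: 1 ⇒ (c0=52, c1=0, c2=1)
[Gauss-Seidel] macro 6: S0 reads c2=1 → after 1×micro: 106; S1 reads c0=106 → after 2×micro: 0; S2 reads c1=0 → after 1×micro: 0 ⇒ (c0=106, c1=0, c2=0)
[Gauss-Seidel] macro 7: S0 reads c2=0 → after 1×micro: 212; S1 reads c0=212 → after 2×micro: 0; S2 reads c1=0 → after 1×micro: 1 ⇒ (c0=212, c1=0, c2=1)

first divergence at macro-step: never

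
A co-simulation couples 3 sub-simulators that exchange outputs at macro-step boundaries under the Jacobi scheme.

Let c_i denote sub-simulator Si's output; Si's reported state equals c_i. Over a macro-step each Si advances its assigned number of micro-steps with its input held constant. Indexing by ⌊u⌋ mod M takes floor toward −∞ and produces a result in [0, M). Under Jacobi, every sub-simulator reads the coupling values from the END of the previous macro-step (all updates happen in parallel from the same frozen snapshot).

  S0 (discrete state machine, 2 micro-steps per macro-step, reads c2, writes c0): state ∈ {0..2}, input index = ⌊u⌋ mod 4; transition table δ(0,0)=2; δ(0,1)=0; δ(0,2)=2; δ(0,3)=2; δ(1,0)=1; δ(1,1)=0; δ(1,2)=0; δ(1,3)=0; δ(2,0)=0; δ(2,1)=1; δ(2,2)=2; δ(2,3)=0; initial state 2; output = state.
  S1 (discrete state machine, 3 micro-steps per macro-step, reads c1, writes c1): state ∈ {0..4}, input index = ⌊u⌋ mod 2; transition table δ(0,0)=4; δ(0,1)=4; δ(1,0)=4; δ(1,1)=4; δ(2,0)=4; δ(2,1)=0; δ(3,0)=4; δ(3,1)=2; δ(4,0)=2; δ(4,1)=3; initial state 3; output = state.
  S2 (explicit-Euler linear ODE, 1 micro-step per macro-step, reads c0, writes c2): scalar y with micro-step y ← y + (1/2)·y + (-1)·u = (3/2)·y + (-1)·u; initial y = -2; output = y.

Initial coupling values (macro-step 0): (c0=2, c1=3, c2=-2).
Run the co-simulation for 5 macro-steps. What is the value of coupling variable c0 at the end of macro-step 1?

c0 at macro-step 1 = 2

macro 1: S0 reads c2=-2 → after 2×micro: 2; S1 reads c1=3 → after 3×micro: 4; S2 reads c0=2 → after 1×micro: -5 ⇒ (c0=2, c1=4, c2=-5)
macro 2: S0 reads c2=-5 → after 2×micro: 2; S1 reads c1=4 → after 3×micro: 2; S2 reads c0=2 → after 1×micro: -19/2 ⇒ (c0=2, c1=2, c2=-19/2)
macro 3: S0 reads c2=-19/2 → after 2×micro: 2; S1 reads c1=2 → after 3×micro: 4; S2 reads c0=2 → after 1×micro: -65/4 ⇒ (c0=2, c1=4, c2=-65/4)
macro 4: S0 reads c2=-65/4 → after 2×micro: 2; S1 reads c1=4 → after 3×micro: 2; S2 reads c0=2 → after 1×micro: -211/8 ⇒ (c0=2, c1=2, c2=-211/8)
macro 5: S0 reads c2=-211/8 → after 2×micro: 0; S1 reads c1=2 → after 3×micro: 4; S2 reads c0=2 → after 1×micro: -665/16 ⇒ (c0=0, c1=4, c2=-665/16)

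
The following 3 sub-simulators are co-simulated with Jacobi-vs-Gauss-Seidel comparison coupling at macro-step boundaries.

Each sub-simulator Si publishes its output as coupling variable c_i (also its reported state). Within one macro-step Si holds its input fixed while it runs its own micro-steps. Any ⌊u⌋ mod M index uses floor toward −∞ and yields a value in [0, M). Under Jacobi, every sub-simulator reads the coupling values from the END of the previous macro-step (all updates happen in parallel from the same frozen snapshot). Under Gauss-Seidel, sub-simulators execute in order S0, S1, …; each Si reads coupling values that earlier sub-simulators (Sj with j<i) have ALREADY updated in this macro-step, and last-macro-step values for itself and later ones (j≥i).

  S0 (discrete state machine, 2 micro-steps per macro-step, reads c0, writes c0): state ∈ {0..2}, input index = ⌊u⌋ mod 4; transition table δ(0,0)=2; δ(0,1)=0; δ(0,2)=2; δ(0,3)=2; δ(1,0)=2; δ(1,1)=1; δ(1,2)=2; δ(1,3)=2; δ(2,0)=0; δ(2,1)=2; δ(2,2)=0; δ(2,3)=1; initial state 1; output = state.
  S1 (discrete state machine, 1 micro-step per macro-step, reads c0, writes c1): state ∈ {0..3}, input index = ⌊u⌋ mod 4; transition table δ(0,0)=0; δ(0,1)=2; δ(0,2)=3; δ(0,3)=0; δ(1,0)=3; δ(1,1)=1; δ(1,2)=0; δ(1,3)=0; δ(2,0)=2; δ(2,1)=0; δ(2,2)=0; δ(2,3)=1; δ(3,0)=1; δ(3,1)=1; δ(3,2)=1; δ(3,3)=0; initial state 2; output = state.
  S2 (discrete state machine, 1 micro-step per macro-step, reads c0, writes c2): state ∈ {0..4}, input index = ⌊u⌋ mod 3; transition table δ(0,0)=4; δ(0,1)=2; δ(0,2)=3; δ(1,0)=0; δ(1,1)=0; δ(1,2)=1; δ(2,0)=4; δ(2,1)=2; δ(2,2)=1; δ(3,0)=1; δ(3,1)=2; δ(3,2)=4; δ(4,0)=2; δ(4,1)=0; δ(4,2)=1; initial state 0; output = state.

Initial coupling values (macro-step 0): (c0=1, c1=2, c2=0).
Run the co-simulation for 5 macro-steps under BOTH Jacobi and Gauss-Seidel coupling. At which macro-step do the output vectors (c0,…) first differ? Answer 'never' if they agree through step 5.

[Jacobi] macro 1: S0 reads c0=1 → after 2×micro: 1; S1 reads c0=1 → after 1×micro: 0; S2 reads c0=1 → after 1×micro: 2 ⇒ (c0=1, c1=0, c2=2)
[Jacobi] macro 2: S0 reads c0=1 → after 2×micro: 1; S1 reads c0=1 → after 1×micro: 2; S2 reads c0=1 → after 1×micro: 2 ⇒ (c0=1, c1=2, c2=2)
[Jacobi] macro 3: S0 reads c0=1 → after 2×micro: 1; S1 reads c0=1 → after 1×micro: 0; S2 reads c0=1 → after 1×micro: 2 ⇒ (c0=1, c1=0, c2=2)
[Jacobi] macro 4: S0 reads c0=1 → after 2×micro: 1; S1 reads c0=1 → after 1×micro: 2; S2 reads c0=1 → after 1×micro: 2 ⇒ (c0=1, c1=2, c2=2)
[Jacobi] macro 5: S0 reads c0=1 → after 2×micro: 1; S1 reads c0=1 → after 1×micro: 0; S2 reads c0=1 → after 1×micro: 2 ⇒ (c0=1, c1=0, c2=2)
[Gauss-Seidel] macro 1: S0 reads c0=1 → after 2×micro: 1; S1 reads c0=1 → after 1×micro: 0; S2 reads c0=1 → after 1×micro: 2 ⇒ (c0=1, c1=0, c2=2)
[Gauss-Seidel] macro 2: S0 reads c0=1 → after 2×micro: 1; S1 reads c0=1 → after 1×micro: 2; S2 reads c0=1 → after 1×micro: 2 ⇒ (c0=1, c1=2, c2=2)
[Gauss-Seidel] macro 3: S0 reads c0=1 → after 2×micro: 1; S1 reads c0=1 → after 1×micro: 0; S2 reads c0=1 → after 1×micro: 2 ⇒ (c0=1, c1=0, c2=2)
[Gauss-Seidel] macro 4: S0 reads c0=1 → after 2×micro: 1; S1 reads c0=1 → after 1×micro: 2; S2 reads c0=1 → after 1×micro: 2 ⇒ (c0=1, c1=2, c2=2)
[Gauss-Seidel] macro 5: S0 reads c0=1 → after 2×micro: 1; S1 reads c0=1 → after 1×micro: 0; S2 reads c0=1 → after 1×micro: 2 ⇒ (c0=1, c1=0, c2=2)

first divergence at macro-step: never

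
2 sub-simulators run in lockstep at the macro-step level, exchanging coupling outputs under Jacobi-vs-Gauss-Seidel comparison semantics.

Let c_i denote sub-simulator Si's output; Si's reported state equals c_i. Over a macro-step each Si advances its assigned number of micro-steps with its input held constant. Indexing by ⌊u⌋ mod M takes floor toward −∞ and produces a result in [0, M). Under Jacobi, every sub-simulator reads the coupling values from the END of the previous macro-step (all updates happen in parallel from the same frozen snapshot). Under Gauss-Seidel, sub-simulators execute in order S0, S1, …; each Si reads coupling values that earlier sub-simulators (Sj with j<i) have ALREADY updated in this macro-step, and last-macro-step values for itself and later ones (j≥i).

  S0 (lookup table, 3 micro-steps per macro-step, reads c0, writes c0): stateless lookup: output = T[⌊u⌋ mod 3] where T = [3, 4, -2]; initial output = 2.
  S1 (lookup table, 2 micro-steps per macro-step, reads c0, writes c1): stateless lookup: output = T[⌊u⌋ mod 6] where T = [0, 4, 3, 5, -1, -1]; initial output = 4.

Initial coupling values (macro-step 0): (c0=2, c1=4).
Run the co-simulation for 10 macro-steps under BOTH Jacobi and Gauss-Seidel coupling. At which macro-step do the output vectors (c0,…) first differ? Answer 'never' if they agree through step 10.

first divergence at macro-step: 1

[Jacobi] macro 1: S0 reads c0=2 → after 3×micro: -2; S1 reads c0=2 → after 2×micro: 3 ⇒ (c0=-2, c1=3)
[Jacobi] macro 2: S0 reads c0=-2 → after 3×micro: 4; S1 reads c0=-2 → after 2×micro: -1 ⇒ (c0=4, c1=-1)
[Jacobi] macro 3: S0 reads c0=4 → after 3×micro: 4; S1 reads c0=4 → after 2×micro: -1 ⇒ (c0=4, c1=-1)
[Jacobi] macro 4: S0 reads c0=4 → after 3×micro: 4; S1 reads c0=4 → after 2×micro: -1 ⇒ (c0=4, c1=-1)
[Jacobi] macro 5: S0 reads c0=4 → after 3×micro: 4; S1 reads c0=4 → after 2×micro: -1 ⇒ (c0=4, c1=-1)
[Jacobi] macro 6: S0 reads c0=4 → after 3×micro: 4; S1 reads c0=4 → after 2×micro: -1 ⇒ (c0=4, c1=-1)
[Jacobi] macro 7: S0 reads c0=4 → after 3×micro: 4; S1 reads c0=4 → after 2×micro: -1 ⇒ (c0=4, c1=-1)
[Jacobi] macro 8: S0 reads c0=4 → after 3×micro: 4; S1 reads c0=4 → after 2×micro: -1 ⇒ (c0=4, c1=-1)
[Jacobi] macro 9: S0 reads c0=4 → after 3×micro: 4; S1 reads c0=4 → after 2×micro: -1 ⇒ (c0=4, c1=-1)
[Jacobi] macro 10: S0 reads c0=4 → after 3×micro: 4; S1 reads c0=4 → after 2×micro: -1 ⇒ (c0=4, c1=-1)
[Gauss-Seidel] macro 1: S0 reads c0=2 → after 3×micro: -2; S1 reads c0=-2 → after 2×micro: -1 ⇒ (c0=-2, c1=-1)
[Gauss-Seidel] macro 2: S0 reads c0=-2 → after 3×micro: 4; S1 reads c0=4 → after 2×micro: -1 ⇒ (c0=4, c1=-1)
[Gauss-Seidel] macro 3: S0 reads c0=4 → after 3×micro: 4; S1 reads c0=4 → after 2×micro: -1 ⇒ (c0=4, c1=-1)
[Gauss-Seidel] macro 4: S0 reads c0=4 → after 3×micro: 4; S1 reads c0=4 → after 2×micro: -1 ⇒ (c0=4, c1=-1)
[Gauss-Seidel] macro 5: S0 reads c0=4 → after 3×micro: 4; S1 reads c0=4 → after 2×micro: -1 ⇒ (c0=4, c1=-1)
[Gauss-Seidel] macro 6: S0 reads c0=4 → after 3×micro: 4; S1 reads c0=4 → after 2×micro: -1 ⇒ (c0=4, c1=-1)
[Gauss-Seidel] macro 7: S0 reads c0=4 → after 3×micro: 4; S1 reads c0=4 → after 2×micro: -1 ⇒ (c0=4, c1=-1)
[Gauss-Seidel] macro 8: S0 reads c0=4 → after 3×micro: 4; S1 reads c0=4 → after 2×micro: -1 ⇒ (c0=4, c1=-1)
[Gauss-Seidel] macro 9: S0 reads c0=4 → after 3×micro: 4; S1 reads c0=4 → after 2×micro: -1 ⇒ (c0=4, c1=-1)
[Gauss-Seidel] macro 10: S0 reads c0=4 → after 3×micro: 4; S1 reads c0=4 → after 2×micro: -1 ⇒ (c0=4, c1=-1)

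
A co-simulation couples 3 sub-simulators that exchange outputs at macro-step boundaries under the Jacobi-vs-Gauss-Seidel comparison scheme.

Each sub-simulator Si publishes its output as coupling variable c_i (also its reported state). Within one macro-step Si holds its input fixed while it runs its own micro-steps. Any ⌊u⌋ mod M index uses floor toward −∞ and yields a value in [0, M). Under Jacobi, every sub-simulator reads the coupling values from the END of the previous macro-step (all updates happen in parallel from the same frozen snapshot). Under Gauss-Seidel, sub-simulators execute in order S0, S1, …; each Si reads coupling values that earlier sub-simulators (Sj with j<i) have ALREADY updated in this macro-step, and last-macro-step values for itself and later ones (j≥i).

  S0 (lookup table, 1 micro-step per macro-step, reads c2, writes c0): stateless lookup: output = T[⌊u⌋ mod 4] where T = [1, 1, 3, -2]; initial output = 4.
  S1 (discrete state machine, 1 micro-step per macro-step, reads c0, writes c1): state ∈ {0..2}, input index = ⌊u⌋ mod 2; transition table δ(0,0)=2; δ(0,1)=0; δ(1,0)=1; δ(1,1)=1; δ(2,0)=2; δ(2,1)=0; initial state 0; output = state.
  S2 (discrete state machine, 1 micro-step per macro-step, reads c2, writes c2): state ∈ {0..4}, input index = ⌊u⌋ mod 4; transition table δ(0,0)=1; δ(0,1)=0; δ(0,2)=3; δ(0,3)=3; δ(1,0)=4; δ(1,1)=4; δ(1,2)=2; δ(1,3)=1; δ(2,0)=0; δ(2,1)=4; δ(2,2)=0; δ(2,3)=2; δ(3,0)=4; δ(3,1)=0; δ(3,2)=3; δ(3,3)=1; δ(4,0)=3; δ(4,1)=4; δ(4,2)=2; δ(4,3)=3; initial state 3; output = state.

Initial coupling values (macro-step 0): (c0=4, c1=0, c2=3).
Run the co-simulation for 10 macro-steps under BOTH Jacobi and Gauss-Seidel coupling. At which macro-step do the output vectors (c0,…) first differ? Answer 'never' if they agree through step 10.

[Jacobi] macro 1: S0 reads c2=3 → after 1×micro: -2; S1 reads c0=4 → after 1×micro: 2; S2 reads c2=3 → after 1×micro: 1 ⇒ (c0=-2, c1=2, c2=1)
[Jacobi] macro 2: S0 reads c2=1 → after 1×micro: 1; S1 reads c0=-2 → after 1×micro: 2; S2 reads c2=1 → after 1×micro: 4 ⇒ (c0=1, c1=2, c2=4)
[Jacobi] macro 3: S0 reads c2=4 → after 1×micro: 1; S1 reads c0=1 → after 1×micro: 0; S2 reads c2=4 → after 1×micro: 3 ⇒ (c0=1, c1=0, c2=3)
[Jacobi] macro 4: S0 reads c2=3 → after 1×micro: -2; S1 reads c0=1 → after 1×micro: 0; S2 reads c2=3 → after 1×micro: 1 ⇒ (c0=-2, c1=0, c2=1)
[Jacobi] macro 5: S0 reads c2=1 → after 1×micro: 1; S1 reads c0=-2 → after 1×micro: 2; S2 reads c2=1 → after 1×micro: 4 ⇒ (c0=1, c1=2, c2=4)
[Jacobi] macro 6: S0 reads c2=4 → after 1×micro: 1; S1 reads c0=1 → after 1×micro: 0; S2 reads c2=4 → after 1×micro: 3 ⇒ (c0=1, c1=0, c2=3)
[Jacobi] macro 7: S0 reads c2=3 → after 1×micro: -2; S1 reads c0=1 → after 1×micro: 0; S2 reads c2=3 → after 1×micro: 1 ⇒ (c0=-2, c1=0, c2=1)
[Jacobi] macro 8: S0 reads c2=1 → after 1×micro: 1; S1 reads c0=-2 → after 1×micro: 2; S2 reads c2=1 → after 1×micro: 4 ⇒ (c0=1, c1=2, c2=4)
[Jacobi] macro 9: S0 reads c2=4 → after 1×micro: 1; S1 reads c0=1 → after 1×micro: 0; S2 reads c2=4 → after 1×micro: 3 ⇒ (c0=1, c1=0, c2=3)
[Jacobi] macro 10: S0 reads c2=3 → after 1×micro: -2; S1 reads c0=1 → after 1×micro: 0; S2 reads c2=3 → after 1×micro: 1 ⇒ (c0=-2, c1=0, c2=1)
[Gauss-Seidel] macro 1: S0 reads c2=3 → after 1×micro: -2; S1 reads c0=-2 → after 1×micro: 2; S2 reads c2=3 → after 1×micro: 1 ⇒ (c0=-2, c1=2, c2=1)
[Gauss-Seidel] macro 2: S0 reads c2=1 → after 1×micro: 1; S1 reads c0=1 → after 1×micro: 0; S2 reads c2=1 → after 1×micro: 4 ⇒ (c0=1, c1=0, c2=4)
[Gauss-Seidel] macro 3: S0 reads c2=4 → after 1×micro: 1; S1 reads c0=1 → after 1×micro: 0; S2 reads c2=4 → after 1×micro: 3 ⇒ (c0=1, c1=0, c2=3)
[Gauss-Seidel] macro 4: S0 reads c2=3 → after 1×micro: -2; S1 reads c0=-2 → after 1×micro: 2; S2 reads c2=3 → after 1×micro: 1 ⇒ (c0=-2, c1=2, c2=1)
[Gauss-Seidel] macro 5: S0 reads c2=1 → after 1×micro: 1; S1 reads c0=1 → after 1×micro: 0; S2 reads c2=1 → after 1×micro: 4 ⇒ (c0=1, c1=0, c2=4)
[Gauss-Seidel] macro 6: S0 reads c2=4 → after 1×micro: 1; S1 reads c0=1 → after 1×micro: 0; S2 reads c2=4 → after 1×micro: 3 ⇒ (c0=1, c1=0, c2=3)
[Gauss-Seidel] macro 7: S0 reads c2=3 → after 1×micro: -2; S1 reads c0=-2 → after 1×micro: 2; S2 reads c2=3 → after 1×micro: 1 ⇒ (c0=-2, c1=2, c2=1)
[Gauss-Seidel] macro 8: S0 reads c2=1 → after 1×micro: 1; S1 reads c0=1 → after 1×micro: 0; S2 reads c2=1 → after 1×micro: 4 ⇒ (c0=1, c1=0, c2=4)
[Gauss-Seidel] macro 9: S0 reads c2=4 → after 1×micro: 1; S1 reads c0=1 → after 1×micro: 0; S2 reads c2=4 → after 1×micro: 3 ⇒ (c0=1, c1=0, c2=3)
[Gauss-Seidel] macro 10: S0 reads c2=3 → after 1×micro: -2; S1 reads c0=-2 → after 1×micro: 2; S2 reads c2=3 → after 1×micro: 1 ⇒ (c0=-2, c1=2, c2=1)

first divergence at macro-step: 2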